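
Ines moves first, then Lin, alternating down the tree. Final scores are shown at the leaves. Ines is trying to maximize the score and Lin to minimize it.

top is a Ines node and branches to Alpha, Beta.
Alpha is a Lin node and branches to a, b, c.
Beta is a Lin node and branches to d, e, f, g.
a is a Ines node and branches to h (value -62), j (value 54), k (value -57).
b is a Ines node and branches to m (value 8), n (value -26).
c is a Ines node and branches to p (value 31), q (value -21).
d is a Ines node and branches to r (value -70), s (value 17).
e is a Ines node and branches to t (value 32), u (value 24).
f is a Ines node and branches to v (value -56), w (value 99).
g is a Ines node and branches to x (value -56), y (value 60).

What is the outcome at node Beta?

17

d (Ines): max(-70, 17) = 17
e (Ines): max(32, 24) = 32
f (Ines): max(-56, 99) = 99
g (Ines): max(-56, 60) = 60
Beta (Lin): min(17, 32, 99, 60) = 17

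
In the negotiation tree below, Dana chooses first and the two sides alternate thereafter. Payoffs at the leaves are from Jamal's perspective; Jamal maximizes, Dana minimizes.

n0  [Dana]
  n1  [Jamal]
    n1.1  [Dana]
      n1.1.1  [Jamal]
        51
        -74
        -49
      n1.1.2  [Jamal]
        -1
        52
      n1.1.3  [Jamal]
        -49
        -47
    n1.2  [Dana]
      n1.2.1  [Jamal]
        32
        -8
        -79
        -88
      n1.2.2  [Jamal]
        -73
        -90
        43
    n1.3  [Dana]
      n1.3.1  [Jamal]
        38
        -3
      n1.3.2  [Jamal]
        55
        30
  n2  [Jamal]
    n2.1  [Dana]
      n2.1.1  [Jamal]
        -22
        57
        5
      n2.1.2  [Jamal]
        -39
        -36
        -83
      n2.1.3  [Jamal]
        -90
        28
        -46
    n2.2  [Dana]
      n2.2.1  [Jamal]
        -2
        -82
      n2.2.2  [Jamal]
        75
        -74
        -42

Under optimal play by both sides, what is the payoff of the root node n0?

n1.1.1 (Jamal): max(51, -74, -49) = 51
n1.1.2 (Jamal): max(-1, 52) = 52
n1.1.3 (Jamal): max(-49, -47) = -47
n1.1 (Dana): min(51, 52, -47) = -47
n1.2.1 (Jamal): max(32, -8, -79, -88) = 32
n1.2.2 (Jamal): max(-73, -90, 43) = 43
n1.2 (Dana): min(32, 43) = 32
n1.3.1 (Jamal): max(38, -3) = 38
n1.3.2 (Jamal): max(55, 30) = 55
n1.3 (Dana): min(38, 55) = 38
n1 (Jamal): max(-47, 32, 38) = 38
n2.1.1 (Jamal): max(-22, 57, 5) = 57
n2.1.2 (Jamal): max(-39, -36, -83) = -36
n2.1.3 (Jamal): max(-90, 28, -46) = 28
n2.1 (Dana): min(57, -36, 28) = -36
n2.2.1 (Jamal): max(-2, -82) = -2
n2.2.2 (Jamal): max(75, -74, -42) = 75
n2.2 (Dana): min(-2, 75) = -2
n2 (Jamal): max(-36, -2) = -2
n0 (Dana): min(38, -2) = -2

-2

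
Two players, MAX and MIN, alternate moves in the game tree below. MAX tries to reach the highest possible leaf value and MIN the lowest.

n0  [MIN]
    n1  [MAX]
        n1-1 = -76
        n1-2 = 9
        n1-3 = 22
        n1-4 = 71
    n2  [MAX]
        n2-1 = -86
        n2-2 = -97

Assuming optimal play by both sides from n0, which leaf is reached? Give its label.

n2-1

n1 (MAX): max(-76, 9, 22, 71) = 71
n2 (MAX): max(-86, -97) = -86
n0 (MIN): min(71, -86) = -86
At n0, MIN picks n2 (lowest: -86).
At n2, MAX picks n2-1 (highest: -86).
Terminal value -86.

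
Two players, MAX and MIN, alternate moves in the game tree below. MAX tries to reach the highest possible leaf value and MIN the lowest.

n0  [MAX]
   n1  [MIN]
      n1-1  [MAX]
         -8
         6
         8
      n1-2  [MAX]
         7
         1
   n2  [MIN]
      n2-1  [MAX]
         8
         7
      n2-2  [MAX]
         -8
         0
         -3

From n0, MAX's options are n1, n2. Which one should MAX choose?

n1-1 (MAX): max(-8, 6, 8) = 8
n1-2 (MAX): max(7, 1) = 7
n1 (MIN): min(8, 7) = 7
n2-1 (MAX): max(8, 7) = 8
n2-2 (MAX): max(-8, 0, -3) = 0
n2 (MIN): min(8, 0) = 0
n0 (MAX): max(7, 0) = 7
MAX at n0 wants the highest of {n1=7, n2=0}, so chooses n1.

n1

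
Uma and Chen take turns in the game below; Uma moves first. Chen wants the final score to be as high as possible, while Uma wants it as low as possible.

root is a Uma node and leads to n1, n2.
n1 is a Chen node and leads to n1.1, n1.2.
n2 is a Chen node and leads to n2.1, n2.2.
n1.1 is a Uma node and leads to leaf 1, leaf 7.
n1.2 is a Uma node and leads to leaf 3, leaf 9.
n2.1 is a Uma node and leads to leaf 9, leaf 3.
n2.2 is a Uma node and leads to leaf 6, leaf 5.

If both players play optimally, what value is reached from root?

n1.1 (Uma): min(1, 7) = 1
n1.2 (Uma): min(3, 9) = 3
n1 (Chen): max(1, 3) = 3
n2.1 (Uma): min(9, 3) = 3
n2.2 (Uma): min(6, 5) = 5
n2 (Chen): max(3, 5) = 5
root (Uma): min(3, 5) = 3

3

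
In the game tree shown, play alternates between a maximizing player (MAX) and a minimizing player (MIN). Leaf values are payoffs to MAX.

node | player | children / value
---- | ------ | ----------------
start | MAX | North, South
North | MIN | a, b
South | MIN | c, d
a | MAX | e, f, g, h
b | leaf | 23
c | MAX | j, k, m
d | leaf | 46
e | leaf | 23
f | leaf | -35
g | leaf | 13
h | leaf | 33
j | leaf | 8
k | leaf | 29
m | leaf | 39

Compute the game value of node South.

39

c (MAX): max(8, 29, 39) = 39
South (MIN): min(39, 46) = 39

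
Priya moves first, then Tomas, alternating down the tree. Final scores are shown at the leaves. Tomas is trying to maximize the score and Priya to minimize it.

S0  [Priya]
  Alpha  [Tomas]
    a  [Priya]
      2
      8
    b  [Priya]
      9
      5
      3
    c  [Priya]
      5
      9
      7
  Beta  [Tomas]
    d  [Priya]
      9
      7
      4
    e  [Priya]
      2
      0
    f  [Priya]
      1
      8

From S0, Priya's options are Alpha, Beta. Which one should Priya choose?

Beta

a (Priya): min(2, 8) = 2
b (Priya): min(9, 5, 3) = 3
c (Priya): min(5, 9, 7) = 5
Alpha (Tomas): max(2, 3, 5) = 5
d (Priya): min(9, 7, 4) = 4
e (Priya): min(2, 0) = 0
f (Priya): min(1, 8) = 1
Beta (Tomas): max(4, 0, 1) = 4
S0 (Priya): min(5, 4) = 4
Priya at S0 wants the lowest of {Alpha=5, Beta=4}, so chooses Beta.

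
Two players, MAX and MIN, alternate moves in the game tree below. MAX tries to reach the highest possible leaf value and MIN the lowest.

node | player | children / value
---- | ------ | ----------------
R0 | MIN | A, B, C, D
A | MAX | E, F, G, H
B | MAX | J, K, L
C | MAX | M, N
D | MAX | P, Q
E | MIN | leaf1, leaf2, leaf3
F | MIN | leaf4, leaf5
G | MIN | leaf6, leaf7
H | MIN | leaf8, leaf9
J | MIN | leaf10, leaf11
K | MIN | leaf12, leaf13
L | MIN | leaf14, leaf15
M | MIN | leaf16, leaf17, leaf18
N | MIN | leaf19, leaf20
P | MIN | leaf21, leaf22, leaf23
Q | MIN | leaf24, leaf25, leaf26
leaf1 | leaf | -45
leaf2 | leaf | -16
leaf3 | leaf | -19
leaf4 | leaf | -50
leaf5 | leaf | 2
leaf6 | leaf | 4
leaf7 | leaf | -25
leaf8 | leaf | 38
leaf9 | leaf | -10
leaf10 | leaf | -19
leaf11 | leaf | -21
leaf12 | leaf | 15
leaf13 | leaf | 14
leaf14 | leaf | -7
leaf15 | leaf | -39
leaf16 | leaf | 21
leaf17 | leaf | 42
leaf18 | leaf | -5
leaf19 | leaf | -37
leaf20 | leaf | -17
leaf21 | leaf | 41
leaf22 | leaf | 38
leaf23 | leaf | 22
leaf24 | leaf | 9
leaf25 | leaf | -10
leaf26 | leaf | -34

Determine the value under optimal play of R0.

-10

E (MIN): min(-45, -16, -19) = -45
F (MIN): min(-50, 2) = -50
G (MIN): min(4, -25) = -25
H (MIN): min(38, -10) = -10
A (MAX): max(-45, -50, -25, -10) = -10
J (MIN): min(-19, -21) = -21
K (MIN): min(15, 14) = 14
L (MIN): min(-7, -39) = -39
B (MAX): max(-21, 14, -39) = 14
M (MIN): min(21, 42, -5) = -5
N (MIN): min(-37, -17) = -37
C (MAX): max(-5, -37) = -5
P (MIN): min(41, 38, 22) = 22
Q (MIN): min(9, -10, -34) = -34
D (MAX): max(22, -34) = 22
R0 (MIN): min(-10, 14, -5, 22) = -10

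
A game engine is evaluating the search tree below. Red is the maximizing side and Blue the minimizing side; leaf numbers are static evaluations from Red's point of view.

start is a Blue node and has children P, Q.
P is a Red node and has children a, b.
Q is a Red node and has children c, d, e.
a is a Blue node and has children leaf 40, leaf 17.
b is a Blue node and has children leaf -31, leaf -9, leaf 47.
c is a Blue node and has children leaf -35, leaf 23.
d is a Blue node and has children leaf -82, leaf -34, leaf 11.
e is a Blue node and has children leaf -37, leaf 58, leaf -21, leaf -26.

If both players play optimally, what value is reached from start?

a (Blue): min(40, 17) = 17
b (Blue): min(-31, -9, 47) = -31
P (Red): max(17, -31) = 17
c (Blue): min(-35, 23) = -35
d (Blue): min(-82, -34, 11) = -82
e (Blue): min(-37, 58, -21, -26) = -37
Q (Red): max(-35, -82, -37) = -35
start (Blue): min(17, -35) = -35

-35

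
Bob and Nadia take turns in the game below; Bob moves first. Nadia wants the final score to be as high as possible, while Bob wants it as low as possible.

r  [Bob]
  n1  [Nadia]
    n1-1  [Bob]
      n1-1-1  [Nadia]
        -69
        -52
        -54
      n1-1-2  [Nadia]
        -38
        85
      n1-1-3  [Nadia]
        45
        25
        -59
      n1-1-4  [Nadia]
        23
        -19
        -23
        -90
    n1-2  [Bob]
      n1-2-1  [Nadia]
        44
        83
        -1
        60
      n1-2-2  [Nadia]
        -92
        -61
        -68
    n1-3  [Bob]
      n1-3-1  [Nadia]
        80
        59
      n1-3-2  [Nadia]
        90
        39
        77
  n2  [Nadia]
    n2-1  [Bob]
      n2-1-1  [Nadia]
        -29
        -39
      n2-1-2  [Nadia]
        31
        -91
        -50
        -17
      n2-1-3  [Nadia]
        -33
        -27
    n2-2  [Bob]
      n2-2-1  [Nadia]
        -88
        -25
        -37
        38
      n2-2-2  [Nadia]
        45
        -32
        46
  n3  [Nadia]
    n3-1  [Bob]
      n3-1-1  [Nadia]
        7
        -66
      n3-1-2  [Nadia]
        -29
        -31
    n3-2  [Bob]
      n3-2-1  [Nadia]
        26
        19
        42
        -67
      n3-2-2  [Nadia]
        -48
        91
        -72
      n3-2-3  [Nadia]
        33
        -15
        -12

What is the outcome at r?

33

n1-1-1 (Nadia): max(-69, -52, -54) = -52
n1-1-2 (Nadia): max(-38, 85) = 85
n1-1-3 (Nadia): max(45, 25, -59) = 45
n1-1-4 (Nadia): max(23, -19, -23, -90) = 23
n1-1 (Bob): min(-52, 85, 45, 23) = -52
n1-2-1 (Nadia): max(44, 83, -1, 60) = 83
n1-2-2 (Nadia): max(-92, -61, -68) = -61
n1-2 (Bob): min(83, -61) = -61
n1-3-1 (Nadia): max(80, 59) = 80
n1-3-2 (Nadia): max(90, 39, 77) = 90
n1-3 (Bob): min(80, 90) = 80
n1 (Nadia): max(-52, -61, 80) = 80
n2-1-1 (Nadia): max(-29, -39) = -29
n2-1-2 (Nadia): max(31, -91, -50, -17) = 31
n2-1-3 (Nadia): max(-33, -27) = -27
n2-1 (Bob): min(-29, 31, -27) = -29
n2-2-1 (Nadia): max(-88, -25, -37, 38) = 38
n2-2-2 (Nadia): max(45, -32, 46) = 46
n2-2 (Bob): min(38, 46) = 38
n2 (Nadia): max(-29, 38) = 38
n3-1-1 (Nadia): max(7, -66) = 7
n3-1-2 (Nadia): max(-29, -31) = -29
n3-1 (Bob): min(7, -29) = -29
n3-2-1 (Nadia): max(26, 19, 42, -67) = 42
n3-2-2 (Nadia): max(-48, 91, -72) = 91
n3-2-3 (Nadia): max(33, -15, -12) = 33
n3-2 (Bob): min(42, 91, 33) = 33
n3 (Nadia): max(-29, 33) = 33
r (Bob): min(80, 38, 33) = 33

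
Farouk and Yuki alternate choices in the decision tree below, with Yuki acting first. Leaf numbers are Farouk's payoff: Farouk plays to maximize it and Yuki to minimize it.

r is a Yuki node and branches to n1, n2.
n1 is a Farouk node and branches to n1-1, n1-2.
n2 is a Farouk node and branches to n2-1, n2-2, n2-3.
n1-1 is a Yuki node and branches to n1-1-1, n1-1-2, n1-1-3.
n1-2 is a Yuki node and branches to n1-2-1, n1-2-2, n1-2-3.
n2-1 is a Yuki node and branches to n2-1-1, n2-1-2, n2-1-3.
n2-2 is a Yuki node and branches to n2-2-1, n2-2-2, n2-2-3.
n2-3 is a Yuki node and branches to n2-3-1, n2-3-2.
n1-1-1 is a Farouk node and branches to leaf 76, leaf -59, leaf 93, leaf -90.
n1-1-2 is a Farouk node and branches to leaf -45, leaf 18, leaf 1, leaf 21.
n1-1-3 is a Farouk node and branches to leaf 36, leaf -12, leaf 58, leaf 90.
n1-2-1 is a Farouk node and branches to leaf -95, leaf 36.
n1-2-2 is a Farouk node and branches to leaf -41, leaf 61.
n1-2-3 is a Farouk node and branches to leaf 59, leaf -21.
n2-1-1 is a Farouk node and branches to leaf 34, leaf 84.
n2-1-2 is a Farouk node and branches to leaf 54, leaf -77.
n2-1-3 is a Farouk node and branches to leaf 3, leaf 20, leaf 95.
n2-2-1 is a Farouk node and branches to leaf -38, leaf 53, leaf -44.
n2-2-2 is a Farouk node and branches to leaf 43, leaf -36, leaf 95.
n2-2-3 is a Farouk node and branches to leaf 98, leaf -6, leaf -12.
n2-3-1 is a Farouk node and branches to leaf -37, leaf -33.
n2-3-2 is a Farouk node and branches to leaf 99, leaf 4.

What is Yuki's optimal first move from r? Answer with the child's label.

n1-1-1 (Farouk): max(76, -59, 93, -90) = 93
n1-1-2 (Farouk): max(-45, 18, 1, 21) = 21
n1-1-3 (Farouk): max(36, -12, 58, 90) = 90
n1-1 (Yuki): min(93, 21, 90) = 21
n1-2-1 (Farouk): max(-95, 36) = 36
n1-2-2 (Farouk): max(-41, 61) = 61
n1-2-3 (Farouk): max(59, -21) = 59
n1-2 (Yuki): min(36, 61, 59) = 36
n1 (Farouk): max(21, 36) = 36
n2-1-1 (Farouk): max(34, 84) = 84
n2-1-2 (Farouk): max(54, -77) = 54
n2-1-3 (Farouk): max(3, 20, 95) = 95
n2-1 (Yuki): min(84, 54, 95) = 54
n2-2-1 (Farouk): max(-38, 53, -44) = 53
n2-2-2 (Farouk): max(43, -36, 95) = 95
n2-2-3 (Farouk): max(98, -6, -12) = 98
n2-2 (Yuki): min(53, 95, 98) = 53
n2-3-1 (Farouk): max(-37, -33) = -33
n2-3-2 (Farouk): max(99, 4) = 99
n2-3 (Yuki): min(-33, 99) = -33
n2 (Farouk): max(54, 53, -33) = 54
r (Yuki): min(36, 54) = 36
Yuki at r wants the lowest of {n1=36, n2=54}, so chooses n1.

n1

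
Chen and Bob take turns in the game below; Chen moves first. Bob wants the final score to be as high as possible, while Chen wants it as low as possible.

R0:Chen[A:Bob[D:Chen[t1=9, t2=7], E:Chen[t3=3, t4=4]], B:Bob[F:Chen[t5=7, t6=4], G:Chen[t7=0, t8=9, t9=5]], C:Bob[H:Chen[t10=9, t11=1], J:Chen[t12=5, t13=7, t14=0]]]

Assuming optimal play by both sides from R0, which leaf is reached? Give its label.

D (Chen): min(9, 7) = 7
E (Chen): min(3, 4) = 3
A (Bob): max(7, 3) = 7
F (Chen): min(7, 4) = 4
G (Chen): min(0, 9, 5) = 0
B (Bob): max(4, 0) = 4
H (Chen): min(9, 1) = 1
J (Chen): min(5, 7, 0) = 0
C (Bob): max(1, 0) = 1
R0 (Chen): min(7, 4, 1) = 1
At R0, Chen picks C (lowest: 1).
At C, Bob picks H (highest: 1).
At H, Chen picks t11 (lowest: 1).
Terminal value 1.

t11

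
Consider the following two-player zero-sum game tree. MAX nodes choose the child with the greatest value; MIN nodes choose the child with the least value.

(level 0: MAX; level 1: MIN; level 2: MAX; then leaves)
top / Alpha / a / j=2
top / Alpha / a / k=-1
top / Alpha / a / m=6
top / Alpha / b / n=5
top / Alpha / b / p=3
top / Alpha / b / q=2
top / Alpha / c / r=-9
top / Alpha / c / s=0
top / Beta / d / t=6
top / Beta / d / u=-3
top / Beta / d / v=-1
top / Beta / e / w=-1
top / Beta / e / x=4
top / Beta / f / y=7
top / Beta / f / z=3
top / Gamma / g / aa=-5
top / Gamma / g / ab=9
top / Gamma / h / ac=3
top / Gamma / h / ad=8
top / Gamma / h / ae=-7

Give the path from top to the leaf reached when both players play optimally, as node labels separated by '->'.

a (MAX): max(2, -1, 6) = 6
b (MAX): max(5, 3, 2) = 5
c (MAX): max(-9, 0) = 0
Alpha (MIN): min(6, 5, 0) = 0
d (MAX): max(6, -3, -1) = 6
e (MAX): max(-1, 4) = 4
f (MAX): max(7, 3) = 7
Beta (MIN): min(6, 4, 7) = 4
g (MAX): max(-5, 9) = 9
h (MAX): max(3, 8, -7) = 8
Gamma (MIN): min(9, 8) = 8
top (MAX): max(0, 4, 8) = 8
At top, MAX picks Gamma (highest: 8).
At Gamma, MIN picks h (lowest: 8).
At h, MAX picks ad (highest: 8).
Terminal value 8.

top -> Gamma -> h -> ad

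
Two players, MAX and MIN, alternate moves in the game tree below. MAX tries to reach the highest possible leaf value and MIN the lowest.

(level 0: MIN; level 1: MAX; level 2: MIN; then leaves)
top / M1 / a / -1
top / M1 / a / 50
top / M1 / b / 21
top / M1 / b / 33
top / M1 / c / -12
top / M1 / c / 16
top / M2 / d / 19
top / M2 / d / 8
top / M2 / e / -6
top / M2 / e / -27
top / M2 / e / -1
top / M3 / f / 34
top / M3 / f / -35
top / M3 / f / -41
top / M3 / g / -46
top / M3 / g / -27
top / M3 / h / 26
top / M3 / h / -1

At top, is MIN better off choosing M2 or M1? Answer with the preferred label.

d (MIN): min(19, 8) = 8
e (MIN): min(-6, -27, -1) = -27
M2 (MAX): max(8, -27) = 8
a (MIN): min(-1, 50) = -1
b (MIN): min(21, 33) = 21
c (MIN): min(-12, 16) = -12
M1 (MAX): max(-1, 21, -12) = 21
MIN prefers the lower value; M2=8, M1=21. M2 is better since 8 < 21.

M2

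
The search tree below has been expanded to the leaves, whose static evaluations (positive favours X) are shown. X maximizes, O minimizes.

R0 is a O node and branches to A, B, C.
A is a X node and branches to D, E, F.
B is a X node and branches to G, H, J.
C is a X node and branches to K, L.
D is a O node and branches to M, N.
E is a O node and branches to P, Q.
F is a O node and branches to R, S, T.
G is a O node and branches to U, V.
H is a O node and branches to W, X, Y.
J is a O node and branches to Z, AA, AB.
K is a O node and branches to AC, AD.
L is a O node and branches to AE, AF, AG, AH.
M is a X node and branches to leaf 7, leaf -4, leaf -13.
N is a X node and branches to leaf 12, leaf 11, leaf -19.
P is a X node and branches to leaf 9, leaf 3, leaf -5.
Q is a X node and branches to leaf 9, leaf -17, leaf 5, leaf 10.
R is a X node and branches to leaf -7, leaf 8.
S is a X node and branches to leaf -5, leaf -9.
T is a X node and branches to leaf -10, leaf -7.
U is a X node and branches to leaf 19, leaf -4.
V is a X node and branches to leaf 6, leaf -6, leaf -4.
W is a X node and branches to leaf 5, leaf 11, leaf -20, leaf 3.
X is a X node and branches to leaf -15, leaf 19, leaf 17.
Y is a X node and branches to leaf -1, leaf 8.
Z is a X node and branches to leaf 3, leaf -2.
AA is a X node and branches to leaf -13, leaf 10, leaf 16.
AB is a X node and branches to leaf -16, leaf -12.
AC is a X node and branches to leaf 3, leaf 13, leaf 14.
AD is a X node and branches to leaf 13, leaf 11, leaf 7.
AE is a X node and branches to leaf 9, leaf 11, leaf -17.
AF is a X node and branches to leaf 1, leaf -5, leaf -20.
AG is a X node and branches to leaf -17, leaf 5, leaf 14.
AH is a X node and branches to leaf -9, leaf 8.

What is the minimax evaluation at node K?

13

AC (X): max(3, 13, 14) = 14
AD (X): max(13, 11, 7) = 13
K (O): min(14, 13) = 13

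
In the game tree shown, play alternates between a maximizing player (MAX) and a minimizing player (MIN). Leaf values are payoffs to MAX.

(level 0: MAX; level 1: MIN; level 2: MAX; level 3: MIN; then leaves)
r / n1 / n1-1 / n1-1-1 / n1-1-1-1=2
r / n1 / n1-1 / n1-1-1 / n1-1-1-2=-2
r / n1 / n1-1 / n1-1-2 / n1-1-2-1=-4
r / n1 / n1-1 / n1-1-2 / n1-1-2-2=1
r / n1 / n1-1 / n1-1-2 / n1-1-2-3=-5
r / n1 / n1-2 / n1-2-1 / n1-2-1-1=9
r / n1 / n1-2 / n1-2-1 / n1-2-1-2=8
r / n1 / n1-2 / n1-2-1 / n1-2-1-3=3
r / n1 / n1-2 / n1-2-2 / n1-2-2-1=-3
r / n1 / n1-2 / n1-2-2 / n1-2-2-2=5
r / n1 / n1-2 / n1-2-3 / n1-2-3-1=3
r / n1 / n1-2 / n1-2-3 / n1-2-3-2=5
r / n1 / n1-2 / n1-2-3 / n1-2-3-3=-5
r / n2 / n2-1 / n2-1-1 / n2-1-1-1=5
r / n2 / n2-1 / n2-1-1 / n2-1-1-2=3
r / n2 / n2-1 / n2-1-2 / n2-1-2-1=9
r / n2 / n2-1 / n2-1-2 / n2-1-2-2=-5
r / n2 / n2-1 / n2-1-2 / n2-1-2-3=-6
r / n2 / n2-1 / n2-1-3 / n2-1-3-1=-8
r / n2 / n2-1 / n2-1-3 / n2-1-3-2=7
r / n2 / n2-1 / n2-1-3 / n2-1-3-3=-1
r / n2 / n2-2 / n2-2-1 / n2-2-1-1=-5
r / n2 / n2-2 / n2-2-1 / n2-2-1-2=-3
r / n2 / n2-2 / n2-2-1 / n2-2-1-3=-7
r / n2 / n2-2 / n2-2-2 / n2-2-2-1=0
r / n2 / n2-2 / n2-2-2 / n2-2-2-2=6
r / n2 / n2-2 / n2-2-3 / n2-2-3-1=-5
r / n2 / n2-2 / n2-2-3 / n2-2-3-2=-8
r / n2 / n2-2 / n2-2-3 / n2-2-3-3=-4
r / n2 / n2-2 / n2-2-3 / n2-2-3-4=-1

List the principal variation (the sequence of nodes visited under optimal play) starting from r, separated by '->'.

n1-1-1 (MIN): min(2, -2) = -2
n1-1-2 (MIN): min(-4, 1, -5) = -5
n1-1 (MAX): max(-2, -5) = -2
n1-2-1 (MIN): min(9, 8, 3) = 3
n1-2-2 (MIN): min(-3, 5) = -3
n1-2-3 (MIN): min(3, 5, -5) = -5
n1-2 (MAX): max(3, -3, -5) = 3
n1 (MIN): min(-2, 3) = -2
n2-1-1 (MIN): min(5, 3) = 3
n2-1-2 (MIN): min(9, -5, -6) = -6
n2-1-3 (MIN): min(-8, 7, -1) = -8
n2-1 (MAX): max(3, -6, -8) = 3
n2-2-1 (MIN): min(-5, -3, -7) = -7
n2-2-2 (MIN): min(0, 6) = 0
n2-2-3 (MIN): min(-5, -8, -4, -1) = -8
n2-2 (MAX): max(-7, 0, -8) = 0
n2 (MIN): min(3, 0) = 0
r (MAX): max(-2, 0) = 0
At r, MAX picks n2 (highest: 0).
At n2, MIN picks n2-2 (lowest: 0).
At n2-2, MAX picks n2-2-2 (highest: 0).
At n2-2-2, MIN picks n2-2-2-1 (lowest: 0).
Terminal value 0.

r -> n2 -> n2-2 -> n2-2-2 -> n2-2-2-1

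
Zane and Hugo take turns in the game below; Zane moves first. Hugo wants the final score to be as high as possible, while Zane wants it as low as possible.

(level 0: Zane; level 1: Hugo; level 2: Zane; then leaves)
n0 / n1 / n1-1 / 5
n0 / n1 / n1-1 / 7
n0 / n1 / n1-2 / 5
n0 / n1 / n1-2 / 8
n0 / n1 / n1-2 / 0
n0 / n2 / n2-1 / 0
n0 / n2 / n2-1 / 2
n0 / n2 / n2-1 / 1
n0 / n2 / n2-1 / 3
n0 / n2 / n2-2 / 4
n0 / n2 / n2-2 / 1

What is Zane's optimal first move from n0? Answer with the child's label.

n2

n1-1 (Zane): min(5, 7) = 5
n1-2 (Zane): min(5, 8, 0) = 0
n1 (Hugo): max(5, 0) = 5
n2-1 (Zane): min(0, 2, 1, 3) = 0
n2-2 (Zane): min(4, 1) = 1
n2 (Hugo): max(0, 1) = 1
n0 (Zane): min(5, 1) = 1
Zane at n0 wants the lowest of {n1=5, n2=1}, so chooses n2.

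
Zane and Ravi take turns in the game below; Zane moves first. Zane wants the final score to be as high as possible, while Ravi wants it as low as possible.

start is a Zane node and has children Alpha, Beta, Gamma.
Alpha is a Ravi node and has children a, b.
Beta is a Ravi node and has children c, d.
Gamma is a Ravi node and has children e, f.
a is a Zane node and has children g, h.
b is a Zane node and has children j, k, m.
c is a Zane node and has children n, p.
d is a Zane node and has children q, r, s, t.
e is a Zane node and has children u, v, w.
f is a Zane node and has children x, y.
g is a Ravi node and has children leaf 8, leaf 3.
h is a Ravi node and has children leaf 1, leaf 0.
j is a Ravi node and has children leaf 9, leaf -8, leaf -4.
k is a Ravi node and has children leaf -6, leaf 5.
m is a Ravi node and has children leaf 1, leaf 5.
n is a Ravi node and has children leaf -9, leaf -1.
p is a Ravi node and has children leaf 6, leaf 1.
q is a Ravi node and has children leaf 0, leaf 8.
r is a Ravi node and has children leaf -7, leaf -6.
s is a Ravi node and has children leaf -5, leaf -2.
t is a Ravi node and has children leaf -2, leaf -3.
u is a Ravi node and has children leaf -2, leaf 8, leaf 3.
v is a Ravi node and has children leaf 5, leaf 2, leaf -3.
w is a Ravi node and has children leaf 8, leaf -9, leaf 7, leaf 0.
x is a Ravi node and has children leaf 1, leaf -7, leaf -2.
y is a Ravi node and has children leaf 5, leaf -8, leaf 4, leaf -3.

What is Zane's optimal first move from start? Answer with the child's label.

g (Ravi): min(8, 3) = 3
h (Ravi): min(1, 0) = 0
a (Zane): max(3, 0) = 3
j (Ravi): min(9, -8, -4) = -8
k (Ravi): min(-6, 5) = -6
m (Ravi): min(1, 5) = 1
b (Zane): max(-8, -6, 1) = 1
Alpha (Ravi): min(3, 1) = 1
n (Ravi): min(-9, -1) = -9
p (Ravi): min(6, 1) = 1
c (Zane): max(-9, 1) = 1
q (Ravi): min(0, 8) = 0
r (Ravi): min(-7, -6) = -7
s (Ravi): min(-5, -2) = -5
t (Ravi): min(-2, -3) = -3
d (Zane): max(0, -7, -5, -3) = 0
Beta (Ravi): min(1, 0) = 0
u (Ravi): min(-2, 8, 3) = -2
v (Ravi): min(5, 2, -3) = -3
w (Ravi): min(8, -9, 7, 0) = -9
e (Zane): max(-2, -3, -9) = -2
x (Ravi): min(1, -7, -2) = -7
y (Ravi): min(5, -8, 4, -3) = -8
f (Zane): max(-7, -8) = -7
Gamma (Ravi): min(-2, -7) = -7
start (Zane): max(1, 0, -7) = 1
Zane at start wants the highest of {Alpha=1, Beta=0, Gamma=-7}, so chooses Alpha.

Alpha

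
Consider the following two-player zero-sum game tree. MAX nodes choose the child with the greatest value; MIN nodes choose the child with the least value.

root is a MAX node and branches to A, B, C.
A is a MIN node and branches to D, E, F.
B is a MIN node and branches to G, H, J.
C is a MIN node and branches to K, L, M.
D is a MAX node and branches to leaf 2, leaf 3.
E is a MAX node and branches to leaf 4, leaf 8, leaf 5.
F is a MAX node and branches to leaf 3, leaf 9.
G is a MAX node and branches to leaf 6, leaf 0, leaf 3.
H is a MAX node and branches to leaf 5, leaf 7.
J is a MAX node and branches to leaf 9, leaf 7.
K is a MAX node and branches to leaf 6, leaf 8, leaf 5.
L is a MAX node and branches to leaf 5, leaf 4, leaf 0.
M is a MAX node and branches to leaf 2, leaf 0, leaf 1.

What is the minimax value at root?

D (MAX): max(2, 3) = 3
E (MAX): max(4, 8, 5) = 8
F (MAX): max(3, 9) = 9
A (MIN): min(3, 8, 9) = 3
G (MAX): max(6, 0, 3) = 6
H (MAX): max(5, 7) = 7
J (MAX): max(9, 7) = 9
B (MIN): min(6, 7, 9) = 6
K (MAX): max(6, 8, 5) = 8
L (MAX): max(5, 4, 0) = 5
M (MAX): max(2, 0, 1) = 2
C (MIN): min(8, 5, 2) = 2
root (MAX): max(3, 6, 2) = 6

6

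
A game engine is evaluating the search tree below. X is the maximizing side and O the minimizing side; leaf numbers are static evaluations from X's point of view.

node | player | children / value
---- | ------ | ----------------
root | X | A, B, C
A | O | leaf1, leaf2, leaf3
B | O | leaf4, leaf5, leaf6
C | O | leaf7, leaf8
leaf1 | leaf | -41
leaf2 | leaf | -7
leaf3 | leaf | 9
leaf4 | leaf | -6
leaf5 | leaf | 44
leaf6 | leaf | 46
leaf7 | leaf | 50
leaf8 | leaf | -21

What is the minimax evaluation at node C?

-21

C (O): min(50, -21) = -21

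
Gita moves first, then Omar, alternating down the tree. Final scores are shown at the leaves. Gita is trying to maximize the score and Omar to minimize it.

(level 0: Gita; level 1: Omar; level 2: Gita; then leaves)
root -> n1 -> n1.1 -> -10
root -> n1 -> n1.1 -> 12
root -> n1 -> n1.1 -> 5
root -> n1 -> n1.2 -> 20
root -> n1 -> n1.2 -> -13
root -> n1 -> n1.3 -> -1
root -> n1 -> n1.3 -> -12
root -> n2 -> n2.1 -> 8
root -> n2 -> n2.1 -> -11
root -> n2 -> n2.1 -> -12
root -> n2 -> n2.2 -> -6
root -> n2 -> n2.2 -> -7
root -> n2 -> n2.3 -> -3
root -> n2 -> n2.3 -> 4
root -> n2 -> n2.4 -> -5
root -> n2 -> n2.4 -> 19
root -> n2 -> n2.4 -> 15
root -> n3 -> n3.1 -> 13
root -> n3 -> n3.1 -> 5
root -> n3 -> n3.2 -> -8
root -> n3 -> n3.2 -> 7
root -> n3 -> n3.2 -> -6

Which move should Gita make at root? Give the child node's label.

n3

n1.1 (Gita): max(-10, 12, 5) = 12
n1.2 (Gita): max(20, -13) = 20
n1.3 (Gita): max(-1, -12) = -1
n1 (Omar): min(12, 20, -1) = -1
n2.1 (Gita): max(8, -11, -12) = 8
n2.2 (Gita): max(-6, -7) = -6
n2.3 (Gita): max(-3, 4) = 4
n2.4 (Gita): max(-5, 19, 15) = 19
n2 (Omar): min(8, -6, 4, 19) = -6
n3.1 (Gita): max(13, 5) = 13
n3.2 (Gita): max(-8, 7, -6) = 7
n3 (Omar): min(13, 7) = 7
root (Gita): max(-1, -6, 7) = 7
Gita at root wants the highest of {n1=-1, n2=-6, n3=7}, so chooses n3.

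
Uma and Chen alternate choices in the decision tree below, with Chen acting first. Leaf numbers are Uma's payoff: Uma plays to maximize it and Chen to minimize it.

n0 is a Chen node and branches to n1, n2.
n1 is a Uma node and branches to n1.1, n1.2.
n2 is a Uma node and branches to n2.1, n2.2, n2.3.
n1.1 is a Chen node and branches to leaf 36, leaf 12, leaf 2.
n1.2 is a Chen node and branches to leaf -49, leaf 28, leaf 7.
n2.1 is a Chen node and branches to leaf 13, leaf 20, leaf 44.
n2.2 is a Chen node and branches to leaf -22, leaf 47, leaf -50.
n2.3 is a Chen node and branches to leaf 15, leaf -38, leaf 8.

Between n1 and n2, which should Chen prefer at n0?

n1

n1.1 (Chen): min(36, 12, 2) = 2
n1.2 (Chen): min(-49, 28, 7) = -49
n1 (Uma): max(2, -49) = 2
n2.1 (Chen): min(13, 20, 44) = 13
n2.2 (Chen): min(-22, 47, -50) = -50
n2.3 (Chen): min(15, -38, 8) = -38
n2 (Uma): max(13, -50, -38) = 13
Chen prefers the lower value; n1=2, n2=13. n1 is better since 2 < 13.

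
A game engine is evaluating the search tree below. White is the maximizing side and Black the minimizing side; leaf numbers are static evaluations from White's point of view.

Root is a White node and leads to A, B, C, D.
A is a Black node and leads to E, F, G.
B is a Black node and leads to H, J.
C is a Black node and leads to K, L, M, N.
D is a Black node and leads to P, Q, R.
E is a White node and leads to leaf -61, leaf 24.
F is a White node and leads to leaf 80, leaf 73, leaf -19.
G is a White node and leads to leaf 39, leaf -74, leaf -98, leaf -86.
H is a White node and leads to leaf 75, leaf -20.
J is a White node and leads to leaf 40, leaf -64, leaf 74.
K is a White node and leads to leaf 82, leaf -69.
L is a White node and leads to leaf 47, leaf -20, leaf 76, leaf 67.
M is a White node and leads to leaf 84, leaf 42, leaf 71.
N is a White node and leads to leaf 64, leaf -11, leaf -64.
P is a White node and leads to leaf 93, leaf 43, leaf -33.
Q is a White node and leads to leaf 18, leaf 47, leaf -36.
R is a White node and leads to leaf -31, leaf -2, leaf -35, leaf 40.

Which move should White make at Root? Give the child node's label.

B

E (White): max(-61, 24) = 24
F (White): max(80, 73, -19) = 80
G (White): max(39, -74, -98, -86) = 39
A (Black): min(24, 80, 39) = 24
H (White): max(75, -20) = 75
J (White): max(40, -64, 74) = 74
B (Black): min(75, 74) = 74
K (White): max(82, -69) = 82
L (White): max(47, -20, 76, 67) = 76
M (White): max(84, 42, 71) = 84
N (White): max(64, -11, -64) = 64
C (Black): min(82, 76, 84, 64) = 64
P (White): max(93, 43, -33) = 93
Q (White): max(18, 47, -36) = 47
R (White): max(-31, -2, -35, 40) = 40
D (Black): min(93, 47, 40) = 40
Root (White): max(24, 74, 64, 40) = 74
White at Root wants the highest of {A=24, B=74, C=64, D=40}, so chooses B.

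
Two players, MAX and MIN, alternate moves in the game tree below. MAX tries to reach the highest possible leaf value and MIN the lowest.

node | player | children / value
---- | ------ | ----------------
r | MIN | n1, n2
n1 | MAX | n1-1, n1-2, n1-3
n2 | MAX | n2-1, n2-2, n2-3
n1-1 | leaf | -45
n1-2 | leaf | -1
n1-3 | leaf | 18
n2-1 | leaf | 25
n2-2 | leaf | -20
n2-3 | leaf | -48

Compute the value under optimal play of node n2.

25

n2 (MAX): max(25, -20, -48) = 25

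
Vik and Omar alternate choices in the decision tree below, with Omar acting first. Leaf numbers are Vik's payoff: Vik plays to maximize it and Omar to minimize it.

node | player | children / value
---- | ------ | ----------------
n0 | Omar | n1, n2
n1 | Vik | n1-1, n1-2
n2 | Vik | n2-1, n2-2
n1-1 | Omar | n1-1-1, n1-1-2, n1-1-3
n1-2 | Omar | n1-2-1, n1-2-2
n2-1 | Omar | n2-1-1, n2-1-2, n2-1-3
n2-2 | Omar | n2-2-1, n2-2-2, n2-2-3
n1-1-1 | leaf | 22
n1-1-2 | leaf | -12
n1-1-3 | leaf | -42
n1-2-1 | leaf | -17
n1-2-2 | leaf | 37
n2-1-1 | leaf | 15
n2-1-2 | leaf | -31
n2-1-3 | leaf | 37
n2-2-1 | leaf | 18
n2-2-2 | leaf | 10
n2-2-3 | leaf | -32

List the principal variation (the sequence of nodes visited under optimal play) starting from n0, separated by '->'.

n1-1 (Omar): min(22, -12, -42) = -42
n1-2 (Omar): min(-17, 37) = -17
n1 (Vik): max(-42, -17) = -17
n2-1 (Omar): min(15, -31, 37) = -31
n2-2 (Omar): min(18, 10, -32) = -32
n2 (Vik): max(-31, -32) = -31
n0 (Omar): min(-17, -31) = -31
At n0, Omar picks n2 (lowest: -31).
At n2, Vik picks n2-1 (highest: -31).
At n2-1, Omar picks n2-1-2 (lowest: -31).
Terminal value -31.

n0 -> n2 -> n2-1 -> n2-1-2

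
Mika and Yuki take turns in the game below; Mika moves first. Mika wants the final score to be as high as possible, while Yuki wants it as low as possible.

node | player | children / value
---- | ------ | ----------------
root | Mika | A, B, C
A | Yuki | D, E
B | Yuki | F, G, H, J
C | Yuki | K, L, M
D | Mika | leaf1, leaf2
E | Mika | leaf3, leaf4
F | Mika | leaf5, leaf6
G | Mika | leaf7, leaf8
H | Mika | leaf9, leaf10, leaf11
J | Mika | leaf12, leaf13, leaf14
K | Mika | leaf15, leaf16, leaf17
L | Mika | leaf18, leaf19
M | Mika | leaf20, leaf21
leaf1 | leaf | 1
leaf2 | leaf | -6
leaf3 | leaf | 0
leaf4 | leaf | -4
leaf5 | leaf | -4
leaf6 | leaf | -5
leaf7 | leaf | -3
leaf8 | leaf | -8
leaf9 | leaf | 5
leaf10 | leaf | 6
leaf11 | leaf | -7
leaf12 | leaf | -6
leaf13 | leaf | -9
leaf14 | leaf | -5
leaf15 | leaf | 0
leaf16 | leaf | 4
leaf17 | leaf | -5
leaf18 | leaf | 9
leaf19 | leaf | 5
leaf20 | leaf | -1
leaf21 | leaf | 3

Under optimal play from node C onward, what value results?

K (Mika): max(0, 4, -5) = 4
L (Mika): max(9, 5) = 9
M (Mika): max(-1, 3) = 3
C (Yuki): min(4, 9, 3) = 3

3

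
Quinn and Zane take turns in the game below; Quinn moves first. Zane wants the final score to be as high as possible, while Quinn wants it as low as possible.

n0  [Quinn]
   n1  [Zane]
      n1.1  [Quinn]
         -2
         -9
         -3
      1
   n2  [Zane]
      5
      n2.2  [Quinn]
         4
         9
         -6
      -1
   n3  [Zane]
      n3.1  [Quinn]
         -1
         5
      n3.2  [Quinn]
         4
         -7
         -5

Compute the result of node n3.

-1

n3.1 (Quinn): min(-1, 5) = -1
n3.2 (Quinn): min(4, -7, -5) = -7
n3 (Zane): max(-1, -7) = -1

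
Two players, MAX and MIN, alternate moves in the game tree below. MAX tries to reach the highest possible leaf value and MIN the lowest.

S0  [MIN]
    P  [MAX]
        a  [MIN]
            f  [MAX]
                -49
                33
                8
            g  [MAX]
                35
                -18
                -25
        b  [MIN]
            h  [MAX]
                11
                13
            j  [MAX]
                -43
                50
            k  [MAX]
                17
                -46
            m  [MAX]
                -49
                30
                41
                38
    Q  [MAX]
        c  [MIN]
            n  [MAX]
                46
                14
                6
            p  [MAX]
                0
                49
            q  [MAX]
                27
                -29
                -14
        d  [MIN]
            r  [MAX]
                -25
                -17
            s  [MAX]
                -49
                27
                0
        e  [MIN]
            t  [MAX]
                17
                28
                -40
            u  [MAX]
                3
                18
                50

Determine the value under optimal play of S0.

28

f (MAX): max(-49, 33, 8) = 33
g (MAX): max(35, -18, -25) = 35
a (MIN): min(33, 35) = 33
h (MAX): max(11, 13) = 13
j (MAX): max(-43, 50) = 50
k (MAX): max(17, -46) = 17
m (MAX): max(-49, 30, 41, 38) = 41
b (MIN): min(13, 50, 17, 41) = 13
P (MAX): max(33, 13) = 33
n (MAX): max(46, 14, 6) = 46
p (MAX): max(0, 49) = 49
q (MAX): max(27, -29, -14) = 27
c (MIN): min(46, 49, 27) = 27
r (MAX): max(-25, -17) = -17
s (MAX): max(-49, 27, 0) = 27
d (MIN): min(-17, 27) = -17
t (MAX): max(17, 28, -40) = 28
u (MAX): max(3, 18, 50) = 50
e (MIN): min(28, 50) = 28
Q (MAX): max(27, -17, 28) = 28
S0 (MIN): min(33, 28) = 28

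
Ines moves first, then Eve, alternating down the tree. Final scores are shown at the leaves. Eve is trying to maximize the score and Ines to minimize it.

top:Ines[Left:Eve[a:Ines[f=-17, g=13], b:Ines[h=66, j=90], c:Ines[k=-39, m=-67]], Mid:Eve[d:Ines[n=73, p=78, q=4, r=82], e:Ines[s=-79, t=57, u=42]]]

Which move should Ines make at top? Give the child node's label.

a (Ines): min(-17, 13) = -17
b (Ines): min(66, 90) = 66
c (Ines): min(-39, -67) = -67
Left (Eve): max(-17, 66, -67) = 66
d (Ines): min(73, 78, 4, 82) = 4
e (Ines): min(-79, 57, 42) = -79
Mid (Eve): max(4, -79) = 4
top (Ines): min(66, 4) = 4
Ines at top wants the lowest of {Left=66, Mid=4}, so chooses Mid.

Mid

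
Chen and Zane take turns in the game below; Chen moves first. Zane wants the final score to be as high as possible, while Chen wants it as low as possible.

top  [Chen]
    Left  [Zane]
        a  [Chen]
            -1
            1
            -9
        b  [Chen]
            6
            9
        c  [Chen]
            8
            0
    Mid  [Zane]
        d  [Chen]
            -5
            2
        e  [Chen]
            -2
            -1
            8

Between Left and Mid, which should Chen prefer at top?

Mid

a (Chen): min(-1, 1, -9) = -9
b (Chen): min(6, 9) = 6
c (Chen): min(8, 0) = 0
Left (Zane): max(-9, 6, 0) = 6
d (Chen): min(-5, 2) = -5
e (Chen): min(-2, -1, 8) = -2
Mid (Zane): max(-5, -2) = -2
Chen prefers the lower value; Left=6, Mid=-2. Mid is better since -2 < 6.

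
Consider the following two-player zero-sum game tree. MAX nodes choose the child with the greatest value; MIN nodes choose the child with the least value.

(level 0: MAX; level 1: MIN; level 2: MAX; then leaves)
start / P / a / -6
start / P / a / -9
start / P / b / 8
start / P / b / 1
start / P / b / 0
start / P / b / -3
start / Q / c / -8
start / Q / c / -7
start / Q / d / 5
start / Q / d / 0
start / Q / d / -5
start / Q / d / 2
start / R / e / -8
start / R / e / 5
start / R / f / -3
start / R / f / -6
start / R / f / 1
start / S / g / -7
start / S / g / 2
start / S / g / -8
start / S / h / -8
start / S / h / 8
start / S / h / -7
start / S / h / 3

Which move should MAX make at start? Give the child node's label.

S

a (MAX): max(-6, -9) = -6
b (MAX): max(8, 1, 0, -3) = 8
P (MIN): min(-6, 8) = -6
c (MAX): max(-8, -7) = -7
d (MAX): max(5, 0, -5, 2) = 5
Q (MIN): min(-7, 5) = -7
e (MAX): max(-8, 5) = 5
f (MAX): max(-3, -6, 1) = 1
R (MIN): min(5, 1) = 1
g (MAX): max(-7, 2, -8) = 2
h (MAX): max(-8, 8, -7, 3) = 8
S (MIN): min(2, 8) = 2
start (MAX): max(-6, -7, 1, 2) = 2
MAX at start wants the highest of {P=-6, Q=-7, R=1, S=2}, so chooses S.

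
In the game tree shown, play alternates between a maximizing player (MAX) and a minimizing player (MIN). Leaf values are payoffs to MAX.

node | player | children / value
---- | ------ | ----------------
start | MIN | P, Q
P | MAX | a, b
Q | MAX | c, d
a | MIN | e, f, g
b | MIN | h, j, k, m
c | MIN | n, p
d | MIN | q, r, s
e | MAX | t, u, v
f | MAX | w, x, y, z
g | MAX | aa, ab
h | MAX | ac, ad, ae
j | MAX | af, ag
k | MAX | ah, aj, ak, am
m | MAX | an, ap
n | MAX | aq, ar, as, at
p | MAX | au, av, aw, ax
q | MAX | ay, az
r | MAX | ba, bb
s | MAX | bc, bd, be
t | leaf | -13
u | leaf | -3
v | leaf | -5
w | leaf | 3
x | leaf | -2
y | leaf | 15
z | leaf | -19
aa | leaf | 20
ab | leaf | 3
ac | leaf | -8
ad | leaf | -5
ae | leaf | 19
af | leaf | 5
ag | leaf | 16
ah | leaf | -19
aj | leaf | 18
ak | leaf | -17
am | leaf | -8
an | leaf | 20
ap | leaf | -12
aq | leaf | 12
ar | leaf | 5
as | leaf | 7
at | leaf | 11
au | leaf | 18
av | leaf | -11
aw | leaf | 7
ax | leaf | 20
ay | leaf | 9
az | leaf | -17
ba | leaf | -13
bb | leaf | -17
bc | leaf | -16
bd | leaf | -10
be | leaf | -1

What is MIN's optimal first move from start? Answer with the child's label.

Q

e (MAX): max(-13, -3, -5) = -3
f (MAX): max(3, -2, 15, -19) = 15
g (MAX): max(20, 3) = 20
a (MIN): min(-3, 15, 20) = -3
h (MAX): max(-8, -5, 19) = 19
j (MAX): max(5, 16) = 16
k (MAX): max(-19, 18, -17, -8) = 18
m (MAX): max(20, -12) = 20
b (MIN): min(19, 16, 18, 20) = 16
P (MAX): max(-3, 16) = 16
n (MAX): max(12, 5, 7, 11) = 12
p (MAX): max(18, -11, 7, 20) = 20
c (MIN): min(12, 20) = 12
q (MAX): max(9, -17) = 9
r (MAX): max(-13, -17) = -13
s (MAX): max(-16, -10, -1) = -1
d (MIN): min(9, -13, -1) = -13
Q (MAX): max(12, -13) = 12
start (MIN): min(16, 12) = 12
MIN at start wants the lowest of {P=16, Q=12}, so chooses Q.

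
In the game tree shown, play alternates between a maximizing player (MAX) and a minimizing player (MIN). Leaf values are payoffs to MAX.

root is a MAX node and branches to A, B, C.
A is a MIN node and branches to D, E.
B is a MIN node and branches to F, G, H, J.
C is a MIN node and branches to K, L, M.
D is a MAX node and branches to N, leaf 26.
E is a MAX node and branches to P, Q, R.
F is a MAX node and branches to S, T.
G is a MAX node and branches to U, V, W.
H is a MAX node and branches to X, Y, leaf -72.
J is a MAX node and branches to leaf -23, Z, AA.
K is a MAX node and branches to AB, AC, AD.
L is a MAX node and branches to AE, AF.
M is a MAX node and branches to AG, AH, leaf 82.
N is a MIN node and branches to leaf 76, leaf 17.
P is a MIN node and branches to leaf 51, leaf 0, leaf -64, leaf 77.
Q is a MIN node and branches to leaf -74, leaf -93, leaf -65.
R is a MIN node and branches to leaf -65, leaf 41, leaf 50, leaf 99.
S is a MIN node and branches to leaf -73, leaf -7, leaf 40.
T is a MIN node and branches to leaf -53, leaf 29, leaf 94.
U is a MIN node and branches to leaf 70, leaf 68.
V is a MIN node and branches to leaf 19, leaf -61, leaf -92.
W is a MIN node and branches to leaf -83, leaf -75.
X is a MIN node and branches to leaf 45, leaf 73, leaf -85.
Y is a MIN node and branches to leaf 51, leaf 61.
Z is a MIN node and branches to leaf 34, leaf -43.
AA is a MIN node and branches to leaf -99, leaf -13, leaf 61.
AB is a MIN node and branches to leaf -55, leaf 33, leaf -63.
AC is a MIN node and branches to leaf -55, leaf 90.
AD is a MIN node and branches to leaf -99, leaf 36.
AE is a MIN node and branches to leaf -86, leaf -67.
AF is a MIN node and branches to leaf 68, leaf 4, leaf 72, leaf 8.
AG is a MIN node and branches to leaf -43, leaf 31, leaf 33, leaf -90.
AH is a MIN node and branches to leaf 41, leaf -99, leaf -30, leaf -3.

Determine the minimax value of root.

-53

N (MIN): min(76, 17) = 17
D (MAX): max(17, 26) = 26
P (MIN): min(51, 0, -64, 77) = -64
Q (MIN): min(-74, -93, -65) = -93
R (MIN): min(-65, 41, 50, 99) = -65
E (MAX): max(-64, -93, -65) = -64
A (MIN): min(26, -64) = -64
S (MIN): min(-73, -7, 40) = -73
T (MIN): min(-53, 29, 94) = -53
F (MAX): max(-73, -53) = -53
U (MIN): min(70, 68) = 68
V (MIN): min(19, -61, -92) = -92
W (MIN): min(-83, -75) = -83
G (MAX): max(68, -92, -83) = 68
X (MIN): min(45, 73, -85) = -85
Y (MIN): min(51, 61) = 51
H (MAX): max(-85, 51, -72) = 51
Z (MIN): min(34, -43) = -43
AA (MIN): min(-99, -13, 61) = -99
J (MAX): max(-23, -43, -99) = -23
B (MIN): min(-53, 68, 51, -23) = -53
AB (MIN): min(-55, 33, -63) = -63
AC (MIN): min(-55, 90) = -55
AD (MIN): min(-99, 36) = -99
K (MAX): max(-63, -55, -99) = -55
AE (MIN): min(-86, -67) = -86
AF (MIN): min(68, 4, 72, 8) = 4
L (MAX): max(-86, 4) = 4
AG (MIN): min(-43, 31, 33, -90) = -90
AH (MIN): min(41, -99, -30, -3) = -99
M (MAX): max(-90, -99, 82) = 82
C (MIN): min(-55, 4, 82) = -55
root (MAX): max(-64, -53, -55) = -53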